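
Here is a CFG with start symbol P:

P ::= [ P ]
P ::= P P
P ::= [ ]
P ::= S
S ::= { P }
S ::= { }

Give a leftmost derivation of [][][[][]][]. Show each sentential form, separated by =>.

P=>PP=>PPP=>PPPP=>[]PPP=>[][]PP=>[][][P]P=>[][][PP]P=>[][][[]P]P=>[][][[][]]P=>[][][[][]][]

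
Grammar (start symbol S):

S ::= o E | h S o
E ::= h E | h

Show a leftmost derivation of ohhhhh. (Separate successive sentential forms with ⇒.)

S⇒oE⇒ohE⇒ohhE⇒ohhhE⇒ohhhhE⇒ohhhhh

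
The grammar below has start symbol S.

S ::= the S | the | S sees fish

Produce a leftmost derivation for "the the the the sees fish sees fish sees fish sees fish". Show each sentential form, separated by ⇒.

S ⇒ S sees fish ⇒ S sees fish sees fish ⇒ S sees fish sees fish sees fish ⇒ S sees fish sees fish sees fish sees fish ⇒ the S sees fish sees fish sees fish sees fish ⇒ the the S sees fish sees fish sees fish sees fish ⇒ the the the S sees fish sees fish sees fish sees fish ⇒ the the the the sees fish sees fish sees fish sees fish

S ⇒ S sees fish   [S ::= S sees fish]
S sees fish ⇒ S sees fish sees fish   [S ::= S sees fish]
S sees fish sees fish ⇒ S sees fish sees fish sees fish   [S ::= S sees fish]
S sees fish sees fish sees fish ⇒ S sees fish sees fish sees fish sees fish   [S ::= S sees fish]
S sees fish sees fish sees fish sees fish ⇒ the S sees fish sees fish sees fish sees fish   [S ::= the S]
the S sees fish sees fish sees fish sees fish ⇒ the the S sees fish sees fish sees fish sees fish   [S ::= the S]
the the S sees fish sees fish sees fish sees fish ⇒ the the the S sees fish sees fish sees fish sees fish   [S ::= the S]
the the the S sees fish sees fish sees fish sees fish ⇒ the the the the sees fish sees fish sees fish sees fish   [S ::= the]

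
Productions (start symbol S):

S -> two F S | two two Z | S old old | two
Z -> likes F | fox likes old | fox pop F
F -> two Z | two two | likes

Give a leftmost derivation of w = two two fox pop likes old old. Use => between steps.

S => S old old => two two Z old old => two two fox pop F old old => two two fox pop likes old old

S => S old old   [S -> S old old]
S old old => two two Z old old   [S -> two two Z]
two two Z old old => two two fox pop F old old   [Z -> fox pop F]
two two fox pop F old old => two two fox pop likes old old   [F -> likes]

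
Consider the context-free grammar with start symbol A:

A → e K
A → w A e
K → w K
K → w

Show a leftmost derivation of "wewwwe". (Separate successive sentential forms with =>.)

A=>wAe=>weKe=>wewKe=>wewwKe=>wewwwe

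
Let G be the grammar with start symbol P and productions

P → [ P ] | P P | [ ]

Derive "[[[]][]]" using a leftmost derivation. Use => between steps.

P=>[P]=>[PP]=>[[P]P]=>[[[]]P]=>[[[]][]]

P => [P]   [P → [ P ]]
[P] => [PP]   [P → P P]
[PP] => [[P]P]   [P → [ P ]]
[[P]P] => [[[]]P]   [P → [ ]]
[[[]]P] => [[[]][]]   [P → [ ]]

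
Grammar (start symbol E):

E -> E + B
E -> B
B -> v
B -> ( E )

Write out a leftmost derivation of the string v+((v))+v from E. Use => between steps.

E => E+B => E+B+B => B+B+B => v+B+B => v+(E)+B => v+(B)+B => v+((E))+B => v+((B))+B => v+((v))+B => v+((v))+v

E => E+B   [E -> E + B]
E+B => E+B+B   [E -> E + B]
E+B+B => B+B+B   [E -> B]
B+B+B => v+B+B   [B -> v]
v+B+B => v+(E)+B   [B -> ( E )]
v+(E)+B => v+(B)+B   [E -> B]
v+(B)+B => v+((E))+B   [B -> ( E )]
v+((E))+B => v+((B))+B   [E -> B]
v+((B))+B => v+((v))+B   [B -> v]
v+((v))+B => v+((v))+v   [B -> v]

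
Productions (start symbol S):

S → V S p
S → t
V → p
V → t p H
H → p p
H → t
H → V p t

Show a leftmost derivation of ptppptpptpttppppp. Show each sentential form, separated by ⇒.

S⇒VSp⇒pSp⇒pVSpp⇒ptpHSpp⇒ptpVptSpp⇒ptppptSpp⇒ptppptVSppp⇒ptppptpSppp⇒ptppptpVSpppp⇒ptppptppSpppp⇒ptppptppVSppppp⇒ptppptpptpHSppppp⇒ptppptpptptSppppp⇒ptppptpptpttppppp

S ⇒ VSp   [S → V S p]
VSp ⇒ pSp   [V → p]
pSp ⇒ pVSpp   [S → V S p]
pVSpp ⇒ ptpHSpp   [V → t p H]
ptpHSpp ⇒ ptpVptSpp   [H → V p t]
ptpVptSpp ⇒ ptppptSpp   [V → p]
ptppptSpp ⇒ ptppptVSppp   [S → V S p]
ptppptVSppp ⇒ ptppptpSppp   [V → p]
ptppptpSppp ⇒ ptppptpVSpppp   [S → V S p]
ptppptpVSpppp ⇒ ptppptppSpppp   [V → p]
ptppptppSpppp ⇒ ptppptppVSppppp   [S → V S p]
ptppptppVSppppp ⇒ ptppptpptpHSppppp   [V → t p H]
ptppptpptpHSppppp ⇒ ptppptpptptSppppp   [H → t]
ptppptpptptSppppp ⇒ ptppptpptpttppppp   [S → t]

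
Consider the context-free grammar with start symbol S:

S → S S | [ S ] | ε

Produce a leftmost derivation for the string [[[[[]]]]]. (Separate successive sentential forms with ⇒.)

S ⇒ SS   [S → S S]
SS ⇒ [S]S   [S → [ S ]]
[S]S ⇒ [[S]]S   [S → [ S ]]
[[S]]S ⇒ [[SS]]S   [S → S S]
[[SS]]S ⇒ [[[S]S]]S   [S → [ S ]]
[[[S]S]]S ⇒ [[[[S]]S]]S   [S → [ S ]]
[[[[S]]S]]S ⇒ [[[[[S]]]S]]S   [S → [ S ]]
[[[[[S]]]S]]S ⇒ [[[[[]]]S]]S   [S → ε]
[[[[[]]]S]]S ⇒ [[[[[]]]]]S   [S → ε]
[[[[[]]]]]S ⇒ [[[[[]]]]]   [S → ε]

S⇒SS⇒[S]S⇒[[S]]S⇒[[SS]]S⇒[[[S]S]]S⇒[[[[S]]S]]S⇒[[[[[S]]]S]]S⇒[[[[[]]]S]]S⇒[[[[[]]]]]S⇒[[[[[]]]]]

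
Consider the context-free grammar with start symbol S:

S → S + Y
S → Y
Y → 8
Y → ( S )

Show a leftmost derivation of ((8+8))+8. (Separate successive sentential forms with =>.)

S => S+Y => Y+Y => (S)+Y => (Y)+Y => ((S))+Y => ((S+Y))+Y => ((Y+Y))+Y => ((8+Y))+Y => ((8+8))+Y => ((8+8))+8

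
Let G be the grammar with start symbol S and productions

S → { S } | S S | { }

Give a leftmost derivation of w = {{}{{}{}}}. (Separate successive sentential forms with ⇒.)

S ⇒ {S}   [S → { S }]
{S} ⇒ {SS}   [S → S S]
{SS} ⇒ {{}S}   [S → { }]
{{}S} ⇒ {{}{S}}   [S → { S }]
{{}{S}} ⇒ {{}{SS}}   [S → S S]
{{}{SS}} ⇒ {{}{{}S}}   [S → { }]
{{}{{}S}} ⇒ {{}{{}{}}}   [S → { }]

S ⇒ {S} ⇒ {SS} ⇒ {{}S} ⇒ {{}{S}} ⇒ {{}{SS}} ⇒ {{}{{}S}} ⇒ {{}{{}{}}}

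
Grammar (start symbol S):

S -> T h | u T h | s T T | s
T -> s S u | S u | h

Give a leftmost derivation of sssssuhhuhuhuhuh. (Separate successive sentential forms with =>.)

S => sTT   [S -> s T T]
sTT => sSuT   [T -> S u]
sSuT => ssTTuT   [S -> s T T]
ssTTuT => sssSuTuT   [T -> s S u]
sssSuTuT => ssssTTuTuT   [S -> s T T]
ssssTTuTuT => ssssSuTuTuT   [T -> S u]
ssssSuTuTuT => sssssTTuTuTuT   [S -> s T T]
sssssTTuTuTuT => sssssSuTuTuTuT   [T -> S u]
sssssSuTuTuTuT => sssssuThuTuTuTuT   [S -> u T h]
sssssuThuTuTuTuT => sssssuhhuTuTuTuT   [T -> h]
sssssuhhuTuTuTuT => sssssuhhuhuTuTuT   [T -> h]
sssssuhhuhuTuTuT => sssssuhhuhuhuTuT   [T -> h]
sssssuhhuhuhuTuT => sssssuhhuhuhuhuT   [T -> h]
sssssuhhuhuhuhuT => sssssuhhuhuhuhuh   [T -> h]

S=>sTT=>sSuT=>ssTTuT=>sssSuTuT=>ssssTTuTuT=>ssssSuTuTuT=>sssssTTuTuTuT=>sssssSuTuTuTuT=>sssssuThuTuTuTuT=>sssssuhhuTuTuTuT=>sssssuhhuhuTuTuT=>sssssuhhuhuhuTuT=>sssssuhhuhuhuhuT=>sssssuhhuhuhuhuh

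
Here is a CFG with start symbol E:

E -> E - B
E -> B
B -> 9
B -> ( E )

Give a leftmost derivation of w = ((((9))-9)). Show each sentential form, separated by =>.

E=>B=>(E)=>(B)=>((E))=>((E-B))=>((B-B))=>(((E)-B))=>(((B)-B))=>((((E))-B))=>((((B))-B))=>((((9))-B))=>((((9))-9))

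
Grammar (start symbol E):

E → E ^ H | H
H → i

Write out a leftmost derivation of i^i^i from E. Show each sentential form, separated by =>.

E => E^H   [E → E ^ H]
E^H => E^H^H   [E → E ^ H]
E^H^H => H^H^H   [E → H]
H^H^H => i^H^H   [H → i]
i^H^H => i^i^H   [H → i]
i^i^H => i^i^i   [H → i]

E=>E^H=>E^H^H=>H^H^H=>i^H^H=>i^i^H=>i^i^i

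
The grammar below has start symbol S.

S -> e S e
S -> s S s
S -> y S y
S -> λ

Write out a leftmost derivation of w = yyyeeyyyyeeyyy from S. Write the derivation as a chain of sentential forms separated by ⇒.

S ⇒ ySy   [S -> y S y]
ySy ⇒ yySyy   [S -> y S y]
yySyy ⇒ yyySyyy   [S -> y S y]
yyySyyy ⇒ yyyeSeyyy   [S -> e S e]
yyyeSeyyy ⇒ yyyeeSeeyyy   [S -> e S e]
yyyeeSeeyyy ⇒ yyyeeySyeeyyy   [S -> y S y]
yyyeeySyeeyyy ⇒ yyyeeyySyyeeyyy   [S -> y S y]
yyyeeyySyyeeyyy ⇒ yyyeeyyyyeeyyy   [S -> λ]

S⇒ySy⇒yySyy⇒yyySyyy⇒yyyeSeyyy⇒yyyeeSeeyyy⇒yyyeeySyeeyyy⇒yyyeeyySyyeeyyy⇒yyyeeyyyyeeyyy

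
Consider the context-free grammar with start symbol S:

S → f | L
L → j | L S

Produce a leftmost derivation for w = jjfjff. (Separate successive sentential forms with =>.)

S => L   [S → L]
L => LS   [L → L S]
LS => LSS   [L → L S]
LSS => LSSS   [L → L S]
LSSS => LSSSS   [L → L S]
LSSSS => jSSSS   [L → j]
jSSSS => jLSSS   [S → L]
jLSSS => jLSSSS   [L → L S]
jLSSSS => jjSSSS   [L → j]
jjSSSS => jjfSSS   [S → f]
jjfSSS => jjfLSS   [S → L]
jjfLSS => jjfjSS   [L → j]
jjfjSS => jjfjfS   [S → f]
jjfjfS => jjfjff   [S → f]

S => L => LS => LSS => LSSS => LSSSS => jSSSS => jLSSS => jLSSSS => jjSSSS => jjfSSS => jjfLSS => jjfjSS => jjfjfS => jjfjff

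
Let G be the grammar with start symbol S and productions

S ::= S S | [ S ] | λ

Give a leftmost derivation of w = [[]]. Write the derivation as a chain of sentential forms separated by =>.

S => SS => SSS => SSSS => [S]SSS => [[S]]SSS => [[]]SSS => [[]]SS => [[]]S => [[]]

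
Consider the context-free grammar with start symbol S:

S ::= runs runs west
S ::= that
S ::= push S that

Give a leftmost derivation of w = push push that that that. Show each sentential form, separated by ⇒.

S ⇒ push S that ⇒ push push S that that ⇒ push push that that that

S ⇒ push S that   [S ::= push S that]
push S that ⇒ push push S that that   [S ::= push S that]
push push S that that ⇒ push push that that that   [S ::= that]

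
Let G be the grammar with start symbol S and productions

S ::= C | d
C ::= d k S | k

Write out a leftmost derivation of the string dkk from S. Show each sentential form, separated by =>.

S=>C=>dkS=>dkC=>dkk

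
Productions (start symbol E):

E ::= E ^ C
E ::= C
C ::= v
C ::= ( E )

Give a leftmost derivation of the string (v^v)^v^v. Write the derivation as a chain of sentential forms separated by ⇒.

E ⇒ E^C ⇒ E^C^C ⇒ C^C^C ⇒ (E)^C^C ⇒ (E^C)^C^C ⇒ (C^C)^C^C ⇒ (v^C)^C^C ⇒ (v^v)^C^C ⇒ (v^v)^v^C ⇒ (v^v)^v^v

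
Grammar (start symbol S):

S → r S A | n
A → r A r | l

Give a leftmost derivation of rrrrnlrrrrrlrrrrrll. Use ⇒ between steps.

S ⇒ rSA ⇒ rrSAA ⇒ rrrSAAA ⇒ rrrrSAAAA ⇒ rrrrnAAAA ⇒ rrrrnlAAA ⇒ rrrrnlrArAA ⇒ rrrrnlrrArrAA ⇒ rrrrnlrrrArrrAA ⇒ rrrrnlrrrrArrrrAA ⇒ rrrrnlrrrrrArrrrrAA ⇒ rrrrnlrrrrrlrrrrrAA ⇒ rrrrnlrrrrrlrrrrrlA ⇒ rrrrnlrrrrrlrrrrrll

S ⇒ rSA   [S → r S A]
rSA ⇒ rrSAA   [S → r S A]
rrSAA ⇒ rrrSAAA   [S → r S A]
rrrSAAA ⇒ rrrrSAAAA   [S → r S A]
rrrrSAAAA ⇒ rrrrnAAAA   [S → n]
rrrrnAAAA ⇒ rrrrnlAAA   [A → l]
rrrrnlAAA ⇒ rrrrnlrArAA   [A → r A r]
rrrrnlrArAA ⇒ rrrrnlrrArrAA   [A → r A r]
rrrrnlrrArrAA ⇒ rrrrnlrrrArrrAA   [A → r A r]
rrrrnlrrrArrrAA ⇒ rrrrnlrrrrArrrrAA   [A → r A r]
rrrrnlrrrrArrrrAA ⇒ rrrrnlrrrrrArrrrrAA   [A → r A r]
rrrrnlrrrrrArrrrrAA ⇒ rrrrnlrrrrrlrrrrrAA   [A → l]
rrrrnlrrrrrlrrrrrAA ⇒ rrrrnlrrrrrlrrrrrlA   [A → l]
rrrrnlrrrrrlrrrrrlA ⇒ rrrrnlrrrrrlrrrrrll   [A → l]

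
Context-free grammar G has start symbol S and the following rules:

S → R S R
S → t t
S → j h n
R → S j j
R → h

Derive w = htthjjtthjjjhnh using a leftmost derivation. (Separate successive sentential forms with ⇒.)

S ⇒ RSR ⇒ SjjSR ⇒ RSRjjSR ⇒ SjjSRjjSR ⇒ RSRjjSRjjSR ⇒ hSRjjSRjjSR ⇒ httRjjSRjjSR ⇒ htthjjSRjjSR ⇒ htthjjttRjjSR ⇒ htthjjtthjjSR ⇒ htthjjtthjjjhnR ⇒ htthjjtthjjjhnh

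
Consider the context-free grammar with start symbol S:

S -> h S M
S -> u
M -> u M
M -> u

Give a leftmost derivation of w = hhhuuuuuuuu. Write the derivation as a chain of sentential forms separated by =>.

S => hSM => hhSMM => hhhSMMM => hhhuMMM => hhhuuMMM => hhhuuuMMM => hhhuuuuMMM => hhhuuuuuMM => hhhuuuuuuMM => hhhuuuuuuuM => hhhuuuuuuuu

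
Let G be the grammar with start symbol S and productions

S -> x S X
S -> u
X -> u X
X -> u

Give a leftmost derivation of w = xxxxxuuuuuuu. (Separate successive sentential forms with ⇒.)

S⇒xSX⇒xxSXX⇒xxxSXXX⇒xxxxSXXXX⇒xxxxxSXXXXX⇒xxxxxuXXXXX⇒xxxxxuuXXXX⇒xxxxxuuuXXX⇒xxxxxuuuuXXX⇒xxxxxuuuuuXX⇒xxxxxuuuuuuX⇒xxxxxuuuuuuu

S ⇒ xSX   [S -> x S X]
xSX ⇒ xxSXX   [S -> x S X]
xxSXX ⇒ xxxSXXX   [S -> x S X]
xxxSXXX ⇒ xxxxSXXXX   [S -> x S X]
xxxxSXXXX ⇒ xxxxxSXXXXX   [S -> x S X]
xxxxxSXXXXX ⇒ xxxxxuXXXXX   [S -> u]
xxxxxuXXXXX ⇒ xxxxxuuXXXX   [X -> u]
xxxxxuuXXXX ⇒ xxxxxuuuXXX   [X -> u]
xxxxxuuuXXX ⇒ xxxxxuuuuXXX   [X -> u X]
xxxxxuuuuXXX ⇒ xxxxxuuuuuXX   [X -> u]
xxxxxuuuuuXX ⇒ xxxxxuuuuuuX   [X -> u]
xxxxxuuuuuuX ⇒ xxxxxuuuuuuu   [X -> u]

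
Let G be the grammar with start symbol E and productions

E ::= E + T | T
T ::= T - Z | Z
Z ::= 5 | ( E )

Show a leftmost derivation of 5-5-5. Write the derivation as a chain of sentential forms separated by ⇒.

E ⇒ T ⇒ T-Z ⇒ T-Z-Z ⇒ Z-Z-Z ⇒ 5-Z-Z ⇒ 5-5-Z ⇒ 5-5-5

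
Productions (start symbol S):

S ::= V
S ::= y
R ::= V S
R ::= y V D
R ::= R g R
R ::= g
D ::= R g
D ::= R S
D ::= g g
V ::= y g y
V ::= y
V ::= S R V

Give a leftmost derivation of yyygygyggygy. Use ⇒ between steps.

S⇒V⇒SRV⇒yRV⇒yyVDV⇒yySRVDV⇒yyyRVDV⇒yyygVDV⇒yyygygyDV⇒yyygygyggV⇒yyygygyggygy

S ⇒ V   [S ::= V]
V ⇒ SRV   [V ::= S R V]
SRV ⇒ yRV   [S ::= y]
yRV ⇒ yyVDV   [R ::= y V D]
yyVDV ⇒ yySRVDV   [V ::= S R V]
yySRVDV ⇒ yyyRVDV   [S ::= y]
yyyRVDV ⇒ yyygVDV   [R ::= g]
yyygVDV ⇒ yyygygyDV   [V ::= y g y]
yyygygyDV ⇒ yyygygyggV   [D ::= g g]
yyygygyggV ⇒ yyygygyggygy   [V ::= y g y]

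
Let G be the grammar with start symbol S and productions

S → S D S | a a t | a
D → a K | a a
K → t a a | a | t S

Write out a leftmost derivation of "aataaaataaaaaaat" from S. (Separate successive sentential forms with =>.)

S => SDS   [S → S D S]
SDS => SDSDS   [S → S D S]
SDSDS => SDSDSDS   [S → S D S]
SDSDSDS => aatDSDSDS   [S → a a t]
aatDSDSDS => aataaSDSDS   [D → a a]
aataaSDSDS => aataaaatDSDS   [S → a a t]
aataaaatDSDS => aataaaataaSDS   [D → a a]
aataaaataaSDS => aataaaataaaDS   [S → a]
aataaaataaaDS => aataaaataaaaaS   [D → a a]
aataaaataaaaaS => aataaaataaaaaaat   [S → a a t]

S => SDS => SDSDS => SDSDSDS => aatDSDSDS => aataaSDSDS => aataaaatDSDS => aataaaataaSDS => aataaaataaaDS => aataaaataaaaaS => aataaaataaaaaaat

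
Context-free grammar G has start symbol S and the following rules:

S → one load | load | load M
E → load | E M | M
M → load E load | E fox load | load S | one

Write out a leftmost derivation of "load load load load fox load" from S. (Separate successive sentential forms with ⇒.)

S ⇒ load M   [S → load M]
load M ⇒ load E fox load   [M → E fox load]
load E fox load ⇒ load E M fox load   [E → E M]
load E M fox load ⇒ load load M fox load   [E → load]
load load M fox load ⇒ load load load S fox load   [M → load S]
load load load S fox load ⇒ load load load load fox load   [S → load]

S ⇒ load M ⇒ load E fox load ⇒ load E M fox load ⇒ load load M fox load ⇒ load load load S fox load ⇒ load load load load fox load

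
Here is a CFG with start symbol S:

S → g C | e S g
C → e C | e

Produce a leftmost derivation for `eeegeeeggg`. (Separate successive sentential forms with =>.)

S=>eSg=>eeSgg=>eeeSggg=>eeegCggg=>eeegeCggg=>eeegeeCggg=>eeegeeeggg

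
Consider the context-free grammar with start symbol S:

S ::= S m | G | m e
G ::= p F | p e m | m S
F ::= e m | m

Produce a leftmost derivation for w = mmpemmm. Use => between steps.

S => Sm => Smm => Gmm => mSmm => mGmm => mmSmm => mmGmm => mmpFmm => mmpemmm

S => Sm   [S ::= S m]
Sm => Smm   [S ::= S m]
Smm => Gmm   [S ::= G]
Gmm => mSmm   [G ::= m S]
mSmm => mGmm   [S ::= G]
mGmm => mmSmm   [G ::= m S]
mmSmm => mmGmm   [S ::= G]
mmGmm => mmpFmm   [G ::= p F]
mmpFmm => mmpemmm   [F ::= e m]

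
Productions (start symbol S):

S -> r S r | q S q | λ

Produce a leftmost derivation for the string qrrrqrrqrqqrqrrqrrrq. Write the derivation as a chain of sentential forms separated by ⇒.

S⇒qSq⇒qrSrq⇒qrrSrrq⇒qrrrSrrrq⇒qrrrqSqrrrq⇒qrrrqrSrqrrrq⇒qrrrqrrSrrqrrrq⇒qrrrqrrqSqrrqrrrq⇒qrrrqrrqrSrqrrqrrrq⇒qrrrqrrqrqSqrqrrqrrrq⇒qrrrqrrqrqqrqrrqrrrq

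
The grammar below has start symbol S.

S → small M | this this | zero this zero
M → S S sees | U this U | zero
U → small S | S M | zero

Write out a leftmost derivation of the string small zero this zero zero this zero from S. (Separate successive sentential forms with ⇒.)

S ⇒ small M ⇒ small U this U ⇒ small S M this U ⇒ small zero this zero M this U ⇒ small zero this zero zero this U ⇒ small zero this zero zero this zero

S ⇒ small M   [S → small M]
small M ⇒ small U this U   [M → U this U]
small U this U ⇒ small S M this U   [U → S M]
small S M this U ⇒ small zero this zero M this U   [S → zero this zero]
small zero this zero M this U ⇒ small zero this zero zero this U   [M → zero]
small zero this zero zero this U ⇒ small zero this zero zero this zero   [U → zero]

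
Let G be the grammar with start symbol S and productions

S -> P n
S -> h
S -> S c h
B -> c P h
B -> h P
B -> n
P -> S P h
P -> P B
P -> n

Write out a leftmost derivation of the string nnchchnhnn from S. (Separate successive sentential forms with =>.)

S => Pn   [S -> P n]
Pn => PBn   [P -> P B]
PBn => SPhBn   [P -> S P h]
SPhBn => SchPhBn   [S -> S c h]
SchPhBn => SchchPhBn   [S -> S c h]
SchchPhBn => PnchchPhBn   [S -> P n]
PnchchPhBn => nnchchPhBn   [P -> n]
nnchchPhBn => nnchchnhBn   [P -> n]
nnchchnhBn => nnchchnhnn   [B -> n]

S => Pn => PBn => SPhBn => SchPhBn => SchchPhBn => PnchchPhBn => nnchchPhBn => nnchchnhBn => nnchchnhnn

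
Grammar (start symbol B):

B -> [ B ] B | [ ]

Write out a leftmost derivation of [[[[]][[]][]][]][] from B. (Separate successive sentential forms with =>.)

B=>[B]B=>[[B]B]B=>[[[B]B]B]B=>[[[[]]B]B]B=>[[[[]][B]B]B]B=>[[[[]][[]]B]B]B=>[[[[]][[]][]]B]B=>[[[[]][[]][]][]]B=>[[[[]][[]][]][]][]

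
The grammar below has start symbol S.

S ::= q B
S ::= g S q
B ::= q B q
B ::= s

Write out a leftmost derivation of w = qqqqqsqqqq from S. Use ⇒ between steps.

S ⇒ qB ⇒ qqBq ⇒ qqqBqq ⇒ qqqqBqqq ⇒ qqqqqBqqqq ⇒ qqqqqsqqqq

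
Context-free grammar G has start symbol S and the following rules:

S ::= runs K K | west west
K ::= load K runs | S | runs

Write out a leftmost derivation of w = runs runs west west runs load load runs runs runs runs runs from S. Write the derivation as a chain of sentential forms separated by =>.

S => runs K K   [S ::= runs K K]
runs K K => runs S K   [K ::= S]
runs S K => runs runs K K K   [S ::= runs K K]
runs runs K K K => runs runs S K K   [K ::= S]
runs runs S K K => runs runs west west K K   [S ::= west west]
runs runs west west K K => runs runs west west S K   [K ::= S]
runs runs west west S K => runs runs west west runs K K K   [S ::= runs K K]
runs runs west west runs K K K => runs runs west west runs load K runs K K   [K ::= load K runs]
runs runs west west runs load K runs K K => runs runs west west runs load load K runs runs K K   [K ::= load K runs]
runs runs west west runs load load K runs runs K K => runs runs west west runs load load runs runs runs K K   [K ::= runs]
runs runs west west runs load load runs runs runs K K => runs runs west west runs load load runs runs runs runs K   [K ::= runs]
runs runs west west runs load load runs runs runs runs K => runs runs west west runs load load runs runs runs runs runs   [K ::= runs]

S => runs K K => runs S K => runs runs K K K => runs runs S K K => runs runs west west K K => runs runs west west S K => runs runs west west runs K K K => runs runs west west runs load K runs K K => runs runs west west runs load load K runs runs K K => runs runs west west runs load load runs runs runs K K => runs runs west west runs load load runs runs runs runs K => runs runs west west runs load load runs runs runs runs runs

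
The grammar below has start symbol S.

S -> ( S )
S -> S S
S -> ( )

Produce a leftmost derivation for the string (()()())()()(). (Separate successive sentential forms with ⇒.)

S ⇒ SS ⇒ SSS ⇒ SSSS ⇒ (S)SSS ⇒ (SS)SSS ⇒ (SSS)SSS ⇒ (()SS)SSS ⇒ (()()S)SSS ⇒ (()()())SSS ⇒ (()()())()SS ⇒ (()()())()()S ⇒ (()()())()()()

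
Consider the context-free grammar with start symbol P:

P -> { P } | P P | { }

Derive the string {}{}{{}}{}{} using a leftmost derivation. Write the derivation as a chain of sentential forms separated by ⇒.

P ⇒ PP ⇒ PPP ⇒ {}PP ⇒ {}PPP ⇒ {}{}PP ⇒ {}{}PPP ⇒ {}{}{P}PP ⇒ {}{}{{}}PP ⇒ {}{}{{}}{}P ⇒ {}{}{{}}{}{}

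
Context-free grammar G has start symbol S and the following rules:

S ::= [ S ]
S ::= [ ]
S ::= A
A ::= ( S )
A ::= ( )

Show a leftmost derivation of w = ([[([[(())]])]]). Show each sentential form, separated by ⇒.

S ⇒ A   [S ::= A]
A ⇒ (S)   [A ::= ( S )]
(S) ⇒ ([S])   [S ::= [ S ]]
([S]) ⇒ ([[S]])   [S ::= [ S ]]
([[S]]) ⇒ ([[A]])   [S ::= A]
([[A]]) ⇒ ([[(S)]])   [A ::= ( S )]
([[(S)]]) ⇒ ([[([S])]])   [S ::= [ S ]]
([[([S])]]) ⇒ ([[([[S]])]])   [S ::= [ S ]]
([[([[S]])]]) ⇒ ([[([[A]])]])   [S ::= A]
([[([[A]])]]) ⇒ ([[([[(S)]])]])   [A ::= ( S )]
([[([[(S)]])]]) ⇒ ([[([[(A)]])]])   [S ::= A]
([[([[(A)]])]]) ⇒ ([[([[(())]])]])   [A ::= ( )]

S ⇒ A ⇒ (S) ⇒ ([S]) ⇒ ([[S]]) ⇒ ([[A]]) ⇒ ([[(S)]]) ⇒ ([[([S])]]) ⇒ ([[([[S]])]]) ⇒ ([[([[A]])]]) ⇒ ([[([[(S)]])]]) ⇒ ([[([[(A)]])]]) ⇒ ([[([[(())]])]])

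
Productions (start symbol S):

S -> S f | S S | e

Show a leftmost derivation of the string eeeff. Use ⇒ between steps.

S ⇒ SS ⇒ eS ⇒ eSf ⇒ eSSf ⇒ eeSf ⇒ eeSff ⇒ eeeff

S ⇒ SS   [S -> S S]
SS ⇒ eS   [S -> e]
eS ⇒ eSf   [S -> S f]
eSf ⇒ eSSf   [S -> S S]
eSSf ⇒ eeSf   [S -> e]
eeSf ⇒ eeSff   [S -> S f]
eeSff ⇒ eeeff   [S -> e]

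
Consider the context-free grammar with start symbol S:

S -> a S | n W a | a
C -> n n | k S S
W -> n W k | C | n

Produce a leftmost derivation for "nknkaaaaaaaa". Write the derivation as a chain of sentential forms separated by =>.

S => nWa => nCa => nkSSa => nknWaSa => nknCaSa => nknkSSaSa => nknkaSSaSa => nknkaaSSaSa => nknkaaaSaSa => nknkaaaaSaSa => nknkaaaaaaSa => nknkaaaaaaaa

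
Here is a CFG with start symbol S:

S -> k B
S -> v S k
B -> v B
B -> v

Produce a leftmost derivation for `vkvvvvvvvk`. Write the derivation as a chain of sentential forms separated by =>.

S => vSk => vkBk => vkvBk => vkvvBk => vkvvvBk => vkvvvvBk => vkvvvvvBk => vkvvvvvvBk => vkvvvvvvvk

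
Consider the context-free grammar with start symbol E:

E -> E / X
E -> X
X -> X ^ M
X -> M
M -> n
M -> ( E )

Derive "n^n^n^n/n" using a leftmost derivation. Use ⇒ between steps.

E ⇒ E/X ⇒ X/X ⇒ X^M/X ⇒ X^M^M/X ⇒ X^M^M^M/X ⇒ M^M^M^M/X ⇒ n^M^M^M/X ⇒ n^n^M^M/X ⇒ n^n^n^M/X ⇒ n^n^n^n/X ⇒ n^n^n^n/M ⇒ n^n^n^n/n

E ⇒ E/X   [E -> E / X]
E/X ⇒ X/X   [E -> X]
X/X ⇒ X^M/X   [X -> X ^ M]
X^M/X ⇒ X^M^M/X   [X -> X ^ M]
X^M^M/X ⇒ X^M^M^M/X   [X -> X ^ M]
X^M^M^M/X ⇒ M^M^M^M/X   [X -> M]
M^M^M^M/X ⇒ n^M^M^M/X   [M -> n]
n^M^M^M/X ⇒ n^n^M^M/X   [M -> n]
n^n^M^M/X ⇒ n^n^n^M/X   [M -> n]
n^n^n^M/X ⇒ n^n^n^n/X   [M -> n]
n^n^n^n/X ⇒ n^n^n^n/M   [X -> M]
n^n^n^n/M ⇒ n^n^n^n/n   [M -> n]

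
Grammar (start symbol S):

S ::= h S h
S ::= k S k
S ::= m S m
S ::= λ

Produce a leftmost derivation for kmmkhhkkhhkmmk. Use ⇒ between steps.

S⇒kSk⇒kmSmk⇒kmmSmmk⇒kmmkSkmmk⇒kmmkhShkmmk⇒kmmkhhShhkmmk⇒kmmkhhkSkhhkmmk⇒kmmkhhkkhhkmmk

S ⇒ kSk   [S ::= k S k]
kSk ⇒ kmSmk   [S ::= m S m]
kmSmk ⇒ kmmSmmk   [S ::= m S m]
kmmSmmk ⇒ kmmkSkmmk   [S ::= k S k]
kmmkSkmmk ⇒ kmmkhShkmmk   [S ::= h S h]
kmmkhShkmmk ⇒ kmmkhhShhkmmk   [S ::= h S h]
kmmkhhShhkmmk ⇒ kmmkhhkSkhhkmmk   [S ::= k S k]
kmmkhhkSkhhkmmk ⇒ kmmkhhkkhhkmmk   [S ::= λ]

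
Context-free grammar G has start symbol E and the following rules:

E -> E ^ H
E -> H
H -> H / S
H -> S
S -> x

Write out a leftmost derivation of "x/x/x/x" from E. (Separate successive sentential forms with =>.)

E => H => H/S => H/S/S => H/S/S/S => S/S/S/S => x/S/S/S => x/x/S/S => x/x/x/S => x/x/x/x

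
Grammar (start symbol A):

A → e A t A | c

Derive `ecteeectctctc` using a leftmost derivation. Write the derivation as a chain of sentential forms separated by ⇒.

A ⇒ eAtA   [A → e A t A]
eAtA ⇒ ectA   [A → c]
ectA ⇒ ecteAtA   [A → e A t A]
ecteAtA ⇒ ecteeAtAtA   [A → e A t A]
ecteeAtAtA ⇒ ecteeeAtAtAtA   [A → e A t A]
ecteeeAtAtAtA ⇒ ecteeectAtAtA   [A → c]
ecteeectAtAtA ⇒ ecteeectctAtA   [A → c]
ecteeectctAtA ⇒ ecteeectctctA   [A → c]
ecteeectctctA ⇒ ecteeectctctc   [A → c]

A ⇒ eAtA ⇒ ectA ⇒ ecteAtA ⇒ ecteeAtAtA ⇒ ecteeeAtAtAtA ⇒ ecteeectAtAtA ⇒ ecteeectctAtA ⇒ ecteeectctctA ⇒ ecteeectctctc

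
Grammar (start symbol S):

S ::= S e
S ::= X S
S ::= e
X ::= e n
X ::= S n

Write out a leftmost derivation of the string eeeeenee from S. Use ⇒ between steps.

S ⇒ Se ⇒ XSe ⇒ SnSe ⇒ SenSe ⇒ SeenSe ⇒ SeeenSe ⇒ SeeeenSe ⇒ eeeeenSe ⇒ eeeeenee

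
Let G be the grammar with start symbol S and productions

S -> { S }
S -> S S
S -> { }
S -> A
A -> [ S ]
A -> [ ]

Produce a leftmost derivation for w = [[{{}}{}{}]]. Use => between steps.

S => A => [S] => [A] => [[S]] => [[SS]] => [[SSS]] => [[{S}SS]] => [[{{}}SS]] => [[{{}}{}S]] => [[{{}}{}{}]]

S => A   [S -> A]
A => [S]   [A -> [ S ]]
[S] => [A]   [S -> A]
[A] => [[S]]   [A -> [ S ]]
[[S]] => [[SS]]   [S -> S S]
[[SS]] => [[SSS]]   [S -> S S]
[[SSS]] => [[{S}SS]]   [S -> { S }]
[[{S}SS]] => [[{{}}SS]]   [S -> { }]
[[{{}}SS]] => [[{{}}{}S]]   [S -> { }]
[[{{}}{}S]] => [[{{}}{}{}]]   [S -> { }]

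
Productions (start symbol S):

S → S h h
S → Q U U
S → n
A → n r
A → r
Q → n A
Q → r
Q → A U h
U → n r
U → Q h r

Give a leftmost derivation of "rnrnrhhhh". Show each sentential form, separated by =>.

S => Shh   [S → S h h]
Shh => Shhhh   [S → S h h]
Shhhh => QUUhhhh   [S → Q U U]
QUUhhhh => rUUhhhh   [Q → r]
rUUhhhh => rnrUhhhh   [U → n r]
rnrUhhhh => rnrnrhhhh   [U → n r]

S => Shh => Shhhh => QUUhhhh => rUUhhhh => rnrUhhhh => rnrnrhhhh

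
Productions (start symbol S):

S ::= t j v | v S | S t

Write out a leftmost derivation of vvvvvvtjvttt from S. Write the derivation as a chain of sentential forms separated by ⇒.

S ⇒ vS ⇒ vSt ⇒ vvSt ⇒ vvvSt ⇒ vvvvSt ⇒ vvvvStt ⇒ vvvvvStt ⇒ vvvvvSttt ⇒ vvvvvvSttt ⇒ vvvvvvtjvttt

S ⇒ vS   [S ::= v S]
vS ⇒ vSt   [S ::= S t]
vSt ⇒ vvSt   [S ::= v S]
vvSt ⇒ vvvSt   [S ::= v S]
vvvSt ⇒ vvvvSt   [S ::= v S]
vvvvSt ⇒ vvvvStt   [S ::= S t]
vvvvStt ⇒ vvvvvStt   [S ::= v S]
vvvvvStt ⇒ vvvvvSttt   [S ::= S t]
vvvvvSttt ⇒ vvvvvvSttt   [S ::= v S]
vvvvvvSttt ⇒ vvvvvvtjvttt   [S ::= t j v]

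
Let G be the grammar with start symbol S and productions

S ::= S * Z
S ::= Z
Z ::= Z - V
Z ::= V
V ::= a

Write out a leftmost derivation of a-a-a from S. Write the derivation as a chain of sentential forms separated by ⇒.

S ⇒ Z   [S ::= Z]
Z ⇒ Z-V   [Z ::= Z - V]
Z-V ⇒ Z-V-V   [Z ::= Z - V]
Z-V-V ⇒ V-V-V   [Z ::= V]
V-V-V ⇒ a-V-V   [V ::= a]
a-V-V ⇒ a-a-V   [V ::= a]
a-a-V ⇒ a-a-a   [V ::= a]

S⇒Z⇒Z-V⇒Z-V-V⇒V-V-V⇒a-V-V⇒a-a-V⇒a-a-a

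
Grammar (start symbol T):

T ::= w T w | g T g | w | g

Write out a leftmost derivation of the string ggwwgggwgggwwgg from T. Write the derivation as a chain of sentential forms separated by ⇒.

T ⇒ gTg ⇒ ggTgg ⇒ ggwTwgg ⇒ ggwwTwwgg ⇒ ggwwgTgwwgg ⇒ ggwwggTggwwgg ⇒ ggwwgggTgggwwgg ⇒ ggwwgggwgggwwgg

T ⇒ gTg   [T ::= g T g]
gTg ⇒ ggTgg   [T ::= g T g]
ggTgg ⇒ ggwTwgg   [T ::= w T w]
ggwTwgg ⇒ ggwwTwwgg   [T ::= w T w]
ggwwTwwgg ⇒ ggwwgTgwwgg   [T ::= g T g]
ggwwgTgwwgg ⇒ ggwwggTggwwgg   [T ::= g T g]
ggwwggTggwwgg ⇒ ggwwgggTgggwwgg   [T ::= g T g]
ggwwgggTgggwwgg ⇒ ggwwgggwgggwwgg   [T ::= w]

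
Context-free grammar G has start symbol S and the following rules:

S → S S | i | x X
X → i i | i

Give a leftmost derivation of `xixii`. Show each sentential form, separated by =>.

S => SS => xXS => xiS => xixX => xixii

S => SS   [S → S S]
SS => xXS   [S → x X]
xXS => xiS   [X → i]
xiS => xixX   [S → x X]
xixX => xixii   [X → i i]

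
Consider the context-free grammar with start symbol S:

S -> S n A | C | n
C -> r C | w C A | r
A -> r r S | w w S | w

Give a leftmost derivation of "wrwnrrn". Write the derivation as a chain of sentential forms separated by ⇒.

S ⇒ SnA   [S -> S n A]
SnA ⇒ CnA   [S -> C]
CnA ⇒ wCAnA   [C -> w C A]
wCAnA ⇒ wrAnA   [C -> r]
wrAnA ⇒ wrwnA   [A -> w]
wrwnA ⇒ wrwnrrS   [A -> r r S]
wrwnrrS ⇒ wrwnrrn   [S -> n]

S⇒SnA⇒CnA⇒wCAnA⇒wrAnA⇒wrwnA⇒wrwnrrS⇒wrwnrrn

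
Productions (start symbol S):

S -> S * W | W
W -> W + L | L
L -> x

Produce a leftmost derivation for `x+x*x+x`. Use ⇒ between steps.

S ⇒ S*W ⇒ W*W ⇒ W+L*W ⇒ L+L*W ⇒ x+L*W ⇒ x+x*W ⇒ x+x*W+L ⇒ x+x*L+L ⇒ x+x*x+L ⇒ x+x*x+x

S ⇒ S*W   [S -> S * W]
S*W ⇒ W*W   [S -> W]
W*W ⇒ W+L*W   [W -> W + L]
W+L*W ⇒ L+L*W   [W -> L]
L+L*W ⇒ x+L*W   [L -> x]
x+L*W ⇒ x+x*W   [L -> x]
x+x*W ⇒ x+x*W+L   [W -> W + L]
x+x*W+L ⇒ x+x*L+L   [W -> L]
x+x*L+L ⇒ x+x*x+L   [L -> x]
x+x*x+L ⇒ x+x*x+x   [L -> x]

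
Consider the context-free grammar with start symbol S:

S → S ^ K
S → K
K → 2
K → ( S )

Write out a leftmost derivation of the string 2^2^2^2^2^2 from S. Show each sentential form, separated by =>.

S => S^K => S^K^K => S^K^K^K => S^K^K^K^K => S^K^K^K^K^K => K^K^K^K^K^K => 2^K^K^K^K^K => 2^2^K^K^K^K => 2^2^2^K^K^K => 2^2^2^2^K^K => 2^2^2^2^2^K => 2^2^2^2^2^2

S => S^K   [S → S ^ K]
S^K => S^K^K   [S → S ^ K]
S^K^K => S^K^K^K   [S → S ^ K]
S^K^K^K => S^K^K^K^K   [S → S ^ K]
S^K^K^K^K => S^K^K^K^K^K   [S → S ^ K]
S^K^K^K^K^K => K^K^K^K^K^K   [S → K]
K^K^K^K^K^K => 2^K^K^K^K^K   [K → 2]
2^K^K^K^K^K => 2^2^K^K^K^K   [K → 2]
2^2^K^K^K^K => 2^2^2^K^K^K   [K → 2]
2^2^2^K^K^K => 2^2^2^2^K^K   [K → 2]
2^2^2^2^K^K => 2^2^2^2^2^K   [K → 2]
2^2^2^2^2^K => 2^2^2^2^2^2   [K → 2]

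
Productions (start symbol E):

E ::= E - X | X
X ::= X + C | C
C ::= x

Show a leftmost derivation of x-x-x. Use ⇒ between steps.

E ⇒ E-X ⇒ E-X-X ⇒ X-X-X ⇒ C-X-X ⇒ x-X-X ⇒ x-C-X ⇒ x-x-X ⇒ x-x-C ⇒ x-x-x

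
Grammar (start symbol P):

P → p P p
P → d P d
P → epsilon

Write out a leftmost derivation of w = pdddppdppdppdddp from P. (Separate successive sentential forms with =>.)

P => pPp   [P → p P p]
pPp => pdPdp   [P → d P d]
pdPdp => pddPddp   [P → d P d]
pddPddp => pdddPdddp   [P → d P d]
pdddPdddp => pdddpPpdddp   [P → p P p]
pdddpPpdddp => pdddppPppdddp   [P → p P p]
pdddppPppdddp => pdddppdPdppdddp   [P → d P d]
pdddppdPdppdddp => pdddppdpPpdppdddp   [P → p P p]
pdddppdpPpdppdddp => pdddppdppdppdddp   [P → epsilon]

P => pPp => pdPdp => pddPddp => pdddPdddp => pdddpPpdddp => pdddppPppdddp => pdddppdPdppdddp => pdddppdpPpdppdddp => pdddppdppdppdddp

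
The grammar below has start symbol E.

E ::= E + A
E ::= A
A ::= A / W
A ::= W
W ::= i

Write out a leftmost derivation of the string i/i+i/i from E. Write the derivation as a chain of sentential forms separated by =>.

E => E+A => A+A => A/W+A => W/W+A => i/W+A => i/i+A => i/i+A/W => i/i+W/W => i/i+i/W => i/i+i/i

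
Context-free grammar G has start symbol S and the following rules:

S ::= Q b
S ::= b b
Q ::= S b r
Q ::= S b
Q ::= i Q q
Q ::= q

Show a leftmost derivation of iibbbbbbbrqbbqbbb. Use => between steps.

S=>Qb=>Sbb=>Qbbb=>iQqbbb=>iSbqbbb=>iQbbqbbb=>iiQqbbqbbb=>iiSbrqbbqbbb=>iiQbbrqbbqbbb=>iiSbbbrqbbqbbb=>iiQbbbbrqbbqbbb=>iiSbbbbbrqbbqbbb=>iibbbbbbbrqbbqbbb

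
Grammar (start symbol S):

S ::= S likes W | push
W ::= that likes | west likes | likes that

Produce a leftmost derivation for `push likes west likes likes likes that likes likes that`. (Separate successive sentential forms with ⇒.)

S ⇒ S likes W ⇒ S likes W likes W ⇒ S likes W likes W likes W ⇒ push likes W likes W likes W ⇒ push likes west likes likes W likes W ⇒ push likes west likes likes likes that likes W ⇒ push likes west likes likes likes that likes likes that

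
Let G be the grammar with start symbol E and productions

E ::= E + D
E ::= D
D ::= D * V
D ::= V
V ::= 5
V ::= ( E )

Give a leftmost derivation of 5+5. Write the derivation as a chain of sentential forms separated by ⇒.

E ⇒ E+D ⇒ D+D ⇒ V+D ⇒ 5+D ⇒ 5+V ⇒ 5+5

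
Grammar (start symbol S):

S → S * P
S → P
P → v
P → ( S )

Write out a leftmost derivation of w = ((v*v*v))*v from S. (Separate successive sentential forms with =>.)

S=>S*P=>P*P=>(S)*P=>(P)*P=>((S))*P=>((S*P))*P=>((S*P*P))*P=>((P*P*P))*P=>((v*P*P))*P=>((v*v*P))*P=>((v*v*v))*P=>((v*v*v))*v

S => S*P   [S → S * P]
S*P => P*P   [S → P]
P*P => (S)*P   [P → ( S )]
(S)*P => (P)*P   [S → P]
(P)*P => ((S))*P   [P → ( S )]
((S))*P => ((S*P))*P   [S → S * P]
((S*P))*P => ((S*P*P))*P   [S → S * P]
((S*P*P))*P => ((P*P*P))*P   [S → P]
((P*P*P))*P => ((v*P*P))*P   [P → v]
((v*P*P))*P => ((v*v*P))*P   [P → v]
((v*v*P))*P => ((v*v*v))*P   [P → v]
((v*v*v))*P => ((v*v*v))*v   [P → v]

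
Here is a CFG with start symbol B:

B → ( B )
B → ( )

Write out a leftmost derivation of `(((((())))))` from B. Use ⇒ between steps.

B ⇒ (B)   [B → ( B )]
(B) ⇒ ((B))   [B → ( B )]
((B)) ⇒ (((B)))   [B → ( B )]
(((B))) ⇒ ((((B))))   [B → ( B )]
((((B)))) ⇒ (((((B)))))   [B → ( B )]
(((((B))))) ⇒ (((((())))))   [B → ( )]

B⇒(B)⇒((B))⇒(((B)))⇒((((B))))⇒(((((B)))))⇒(((((())))))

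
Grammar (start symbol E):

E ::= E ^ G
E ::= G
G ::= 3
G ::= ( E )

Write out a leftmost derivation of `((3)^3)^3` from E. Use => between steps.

E => E^G   [E ::= E ^ G]
E^G => G^G   [E ::= G]
G^G => (E)^G   [G ::= ( E )]
(E)^G => (E^G)^G   [E ::= E ^ G]
(E^G)^G => (G^G)^G   [E ::= G]
(G^G)^G => ((E)^G)^G   [G ::= ( E )]
((E)^G)^G => ((G)^G)^G   [E ::= G]
((G)^G)^G => ((3)^G)^G   [G ::= 3]
((3)^G)^G => ((3)^3)^G   [G ::= 3]
((3)^3)^G => ((3)^3)^3   [G ::= 3]

E=>E^G=>G^G=>(E)^G=>(E^G)^G=>(G^G)^G=>((E)^G)^G=>((G)^G)^G=>((3)^G)^G=>((3)^3)^G=>((3)^3)^3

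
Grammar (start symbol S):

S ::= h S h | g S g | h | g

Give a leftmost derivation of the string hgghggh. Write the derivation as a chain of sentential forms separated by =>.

S => hSh => hgSgh => hggSggh => hgghggh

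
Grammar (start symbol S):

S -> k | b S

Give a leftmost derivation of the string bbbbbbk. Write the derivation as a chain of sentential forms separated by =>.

S => bS => bbS => bbbS => bbbbS => bbbbbS => bbbbbbS => bbbbbbk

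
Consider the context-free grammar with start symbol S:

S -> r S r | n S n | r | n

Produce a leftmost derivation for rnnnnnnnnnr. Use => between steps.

S => rSr   [S -> r S r]
rSr => rnSnr   [S -> n S n]
rnSnr => rnnSnnr   [S -> n S n]
rnnSnnr => rnnnSnnnr   [S -> n S n]
rnnnSnnnr => rnnnnSnnnnr   [S -> n S n]
rnnnnSnnnnr => rnnnnnnnnnr   [S -> n]

S => rSr => rnSnr => rnnSnnr => rnnnSnnnr => rnnnnSnnnnr => rnnnnnnnnnr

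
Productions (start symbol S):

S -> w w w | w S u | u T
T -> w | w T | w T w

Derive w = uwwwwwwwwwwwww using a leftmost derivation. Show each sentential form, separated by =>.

S=>uT=>uwT=>uwwTw=>uwwwTww=>uwwwwTww=>uwwwwwTww=>uwwwwwwTwww=>uwwwwwwwTwwww=>uwwwwwwwwTwwww=>uwwwwwwwwwwwww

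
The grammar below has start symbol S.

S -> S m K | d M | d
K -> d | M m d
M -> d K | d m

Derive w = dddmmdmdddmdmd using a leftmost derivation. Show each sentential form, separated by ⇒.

S ⇒ SmK ⇒ dMmK ⇒ ddKmK ⇒ ddMmdmK ⇒ dddmmdmK ⇒ dddmmdmMmd ⇒ dddmmdmdKmd ⇒ dddmmdmdMmdmd ⇒ dddmmdmddKmdmd ⇒ dddmmdmdddmdmd

S ⇒ SmK   [S -> S m K]
SmK ⇒ dMmK   [S -> d M]
dMmK ⇒ ddKmK   [M -> d K]
ddKmK ⇒ ddMmdmK   [K -> M m d]
ddMmdmK ⇒ dddmmdmK   [M -> d m]
dddmmdmK ⇒ dddmmdmMmd   [K -> M m d]
dddmmdmMmd ⇒ dddmmdmdKmd   [M -> d K]
dddmmdmdKmd ⇒ dddmmdmdMmdmd   [K -> M m d]
dddmmdmdMmdmd ⇒ dddmmdmddKmdmd   [M -> d K]
dddmmdmddKmdmd ⇒ dddmmdmdddmdmd   [K -> d]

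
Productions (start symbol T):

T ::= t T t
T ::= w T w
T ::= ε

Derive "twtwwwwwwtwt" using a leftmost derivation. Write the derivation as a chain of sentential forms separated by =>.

T => tTt   [T ::= t T t]
tTt => twTwt   [T ::= w T w]
twTwt => twtTtwt   [T ::= t T t]
twtTtwt => twtwTwtwt   [T ::= w T w]
twtwTwtwt => twtwwTwwtwt   [T ::= w T w]
twtwwTwwtwt => twtwwwTwwwtwt   [T ::= w T w]
twtwwwTwwwtwt => twtwwwwwwtwt   [T ::= ε]

T => tTt => twTwt => twtTtwt => twtwTwtwt => twtwwTwwtwt => twtwwwTwwwtwt => twtwwwwwwtwt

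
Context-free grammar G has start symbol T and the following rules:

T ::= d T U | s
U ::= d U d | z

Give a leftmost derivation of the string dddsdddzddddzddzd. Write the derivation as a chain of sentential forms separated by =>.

T => dTU   [T ::= d T U]
dTU => ddTUU   [T ::= d T U]
ddTUU => dddTUUU   [T ::= d T U]
dddTUUU => dddsUUU   [T ::= s]
dddsUUU => dddsdUdUU   [U ::= d U d]
dddsdUdUU => dddsddUddUU   [U ::= d U d]
dddsddUddUU => dddsdddUdddUU   [U ::= d U d]
dddsdddUdddUU => dddsdddzdddUU   [U ::= z]
dddsdddzdddUU => dddsdddzddddUdU   [U ::= d U d]
dddsdddzddddUdU => dddsdddzddddzdU   [U ::= z]
dddsdddzddddzdU => dddsdddzddddzddUd   [U ::= d U d]
dddsdddzddddzddUd => dddsdddzddddzddzd   [U ::= z]

T=>dTU=>ddTUU=>dddTUUU=>dddsUUU=>dddsdUdUU=>dddsddUddUU=>dddsdddUdddUU=>dddsdddzdddUU=>dddsdddzddddUdU=>dddsdddzddddzdU=>dddsdddzddddzddUd=>dddsdddzddddzddzd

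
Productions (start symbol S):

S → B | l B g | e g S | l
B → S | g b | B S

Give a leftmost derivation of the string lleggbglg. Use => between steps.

S=>lBg=>lBSg=>lSSg=>llBgSg=>llSgSg=>llegSgSg=>llegBgSg=>lleggbgSg=>lleggbglg

S => lBg   [S → l B g]
lBg => lBSg   [B → B S]
lBSg => lSSg   [B → S]
lSSg => llBgSg   [S → l B g]
llBgSg => llSgSg   [B → S]
llSgSg => llegSgSg   [S → e g S]
llegSgSg => llegBgSg   [S → B]
llegBgSg => lleggbgSg   [B → g b]
lleggbgSg => lleggbglg   [S → l]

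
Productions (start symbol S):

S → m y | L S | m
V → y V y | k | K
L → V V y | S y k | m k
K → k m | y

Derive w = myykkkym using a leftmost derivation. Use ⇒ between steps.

S ⇒ LS   [S → L S]
LS ⇒ SykS   [L → S y k]
SykS ⇒ myykS   [S → m y]
myykS ⇒ myykLS   [S → L S]
myykLS ⇒ myykVVyS   [L → V V y]
myykVVyS ⇒ myykkVyS   [V → k]
myykkVyS ⇒ myykkkyS   [V → k]
myykkkyS ⇒ myykkkym   [S → m]

S ⇒ LS ⇒ SykS ⇒ myykS ⇒ myykLS ⇒ myykVVyS ⇒ myykkVyS ⇒ myykkkyS ⇒ myykkkym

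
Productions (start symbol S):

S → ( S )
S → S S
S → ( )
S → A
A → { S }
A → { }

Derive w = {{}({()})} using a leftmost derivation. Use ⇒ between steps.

S ⇒ A   [S → A]
A ⇒ {S}   [A → { S }]
{S} ⇒ {SS}   [S → S S]
{SS} ⇒ {AS}   [S → A]
{AS} ⇒ {{}S}   [A → { }]
{{}S} ⇒ {{}(S)}   [S → ( S )]
{{}(S)} ⇒ {{}(A)}   [S → A]
{{}(A)} ⇒ {{}({S})}   [A → { S }]
{{}({S})} ⇒ {{}({()})}   [S → ( )]

S ⇒ A ⇒ {S} ⇒ {SS} ⇒ {AS} ⇒ {{}S} ⇒ {{}(S)} ⇒ {{}(A)} ⇒ {{}({S})} ⇒ {{}({()})}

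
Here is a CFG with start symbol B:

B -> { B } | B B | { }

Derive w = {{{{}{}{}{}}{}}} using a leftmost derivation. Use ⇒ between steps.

B ⇒ {B}   [B -> { B }]
{B} ⇒ {{B}}   [B -> { B }]
{{B}} ⇒ {{BB}}   [B -> B B]
{{BB}} ⇒ {{{B}B}}   [B -> { B }]
{{{B}B}} ⇒ {{{BB}B}}   [B -> B B]
{{{BB}B}} ⇒ {{{BBB}B}}   [B -> B B]
{{{BBB}B}} ⇒ {{{BBBB}B}}   [B -> B B]
{{{BBBB}B}} ⇒ {{{{}BBB}B}}   [B -> { }]
{{{{}BBB}B}} ⇒ {{{{}{}BB}B}}   [B -> { }]
{{{{}{}BB}B}} ⇒ {{{{}{}{}B}B}}   [B -> { }]
{{{{}{}{}B}B}} ⇒ {{{{}{}{}{}}B}}   [B -> { }]
{{{{}{}{}{}}B}} ⇒ {{{{}{}{}{}}{}}}   [B -> { }]

B ⇒ {B} ⇒ {{B}} ⇒ {{BB}} ⇒ {{{B}B}} ⇒ {{{BB}B}} ⇒ {{{BBB}B}} ⇒ {{{BBBB}B}} ⇒ {{{{}BBB}B}} ⇒ {{{{}{}BB}B}} ⇒ {{{{}{}{}B}B}} ⇒ {{{{}{}{}{}}B}} ⇒ {{{{}{}{}{}}{}}}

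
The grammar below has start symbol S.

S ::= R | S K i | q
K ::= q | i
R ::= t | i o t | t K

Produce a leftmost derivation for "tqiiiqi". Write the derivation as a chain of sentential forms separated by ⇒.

S ⇒ SKi   [S ::= S K i]
SKi ⇒ SKiKi   [S ::= S K i]
SKiKi ⇒ SKiKiKi   [S ::= S K i]
SKiKiKi ⇒ RKiKiKi   [S ::= R]
RKiKiKi ⇒ tKiKiKi   [R ::= t]
tKiKiKi ⇒ tqiKiKi   [K ::= q]
tqiKiKi ⇒ tqiiiKi   [K ::= i]
tqiiiKi ⇒ tqiiiqi   [K ::= q]

S ⇒ SKi ⇒ SKiKi ⇒ SKiKiKi ⇒ RKiKiKi ⇒ tKiKiKi ⇒ tqiKiKi ⇒ tqiiiKi ⇒ tqiiiqi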